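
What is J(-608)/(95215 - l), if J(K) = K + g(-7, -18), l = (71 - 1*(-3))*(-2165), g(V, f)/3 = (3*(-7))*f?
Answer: 526/255425 ≈ 0.0020593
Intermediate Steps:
g(V, f) = -63*f (g(V, f) = 3*((3*(-7))*f) = 3*(-21*f) = -63*f)
l = -160210 (l = (71 + 3)*(-2165) = 74*(-2165) = -160210)
J(K) = 1134 + K (J(K) = K - 63*(-18) = K + 1134 = 1134 + K)
J(-608)/(95215 - l) = (1134 - 608)/(95215 - 1*(-160210)) = 526/(95215 + 160210) = 526/255425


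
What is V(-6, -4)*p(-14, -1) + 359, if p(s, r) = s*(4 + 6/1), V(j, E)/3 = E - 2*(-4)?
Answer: -1321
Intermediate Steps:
V(j, E) = 24 + 3*E (V(j, E) = 3*(E - 2*(-4)) = 3*(E + 8) = 3*(8 + E) = 24 + 3*E)
p(s, r) = 10*s (p(s, r) = s*(4 + 6*1) = s*(4 + 6) = s*10 = 10*s)
V(-6, -4)*p(-14, -1) + 359 = (24 + 3*(-4))*(10*(-14)) + 359 = (24 - 12)*(-140) + 359 = 12*(-140) + 359 = -1680 + 359 = -1321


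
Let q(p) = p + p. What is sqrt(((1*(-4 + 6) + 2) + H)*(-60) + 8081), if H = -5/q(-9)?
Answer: sqrt(70419)/3 ≈ 88.455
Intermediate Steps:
q(p) = 2*p
H = 5/18 (H = -5/(2*(-9)) = -5/(-18) = -5*(-1/18) = 5/18 ≈ 0.27778)
sqrt(((1*(-4 + 6) + 2) + H)*(-60) + 8081) = sqrt(((1*(-4 + 6) + 2) + 5/18)*(-60) + 8081) = sqrt(((1*2 + 2) + 5/18)*(-60) + 8081) = sqrt(((2 + 2) + 5/18)*(-60) + 8081) = sqrt((4 + 5/18)*(-60) + 8081) = sqrt((77/18)*(-60) + 8081) = sqrt(-770/3 + 8081) = sqrt(23473/3) = sqrt(70419)/3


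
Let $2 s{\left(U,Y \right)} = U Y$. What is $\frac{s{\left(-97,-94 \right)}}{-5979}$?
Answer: $- \frac{4559}{5979} \approx -0.7625$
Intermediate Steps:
$s{\left(U,Y \right)} = \frac{U Y}{2}$
$\frac{s{\left(-97,-94 \right)}}{-5979} = \frac{\frac{1}{2} \left(-97\right) \left(-94\right)}{-5979} = 4559 \left(- \frac{1}{5979}\right) = - \frac{4559}{5979}$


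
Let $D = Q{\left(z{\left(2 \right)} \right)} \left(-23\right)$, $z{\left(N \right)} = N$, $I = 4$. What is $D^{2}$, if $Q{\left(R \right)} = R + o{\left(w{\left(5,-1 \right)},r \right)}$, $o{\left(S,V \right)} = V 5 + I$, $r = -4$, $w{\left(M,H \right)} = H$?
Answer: $103684$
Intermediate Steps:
$o{\left(S,V \right)} = 4 + 5 V$ ($o{\left(S,V \right)} = V 5 + 4 = 5 V + 4 = 4 + 5 V$)
$Q{\left(R \right)} = -16 + R$ ($Q{\left(R \right)} = R + \left(4 + 5 \left(-4\right)\right) = R + \left(4 - 20\right) = R - 16 = -16 + R$)
$D = 322$ ($D = \left(-16 + 2\right) \left(-23\right) = \left(-14\right) \left(-23\right) = 322$)
$D^{2} = 322^{2} = 103684$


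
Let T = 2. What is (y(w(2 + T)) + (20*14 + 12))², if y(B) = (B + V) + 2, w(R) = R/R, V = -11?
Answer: 80656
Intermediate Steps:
w(R) = 1
y(B) = -9 + B (y(B) = (B - 11) + 2 = (-11 + B) + 2 = -9 + B)
(y(w(2 + T)) + (20*14 + 12))² = ((-9 + 1) + (20*14 + 12))² = (-8 + (280 + 12))² = (-8 + 292)² = 284² = 80656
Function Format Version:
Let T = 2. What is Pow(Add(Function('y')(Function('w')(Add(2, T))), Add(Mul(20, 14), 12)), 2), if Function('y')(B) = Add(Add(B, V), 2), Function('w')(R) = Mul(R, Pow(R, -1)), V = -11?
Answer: 80656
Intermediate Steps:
Function('w')(R) = 1
Function('y')(B) = Add(-9, B) (Function('y')(B) = Add(Add(B, -11), 2) = Add(Add(-11, B), 2) = Add(-9, B))
Pow(Add(Function('y')(Function('w')(Add(2, T))), Add(Mul(20, 14), 12)), 2) = Pow(Add(Add(-9, 1), Add(Mul(20, 14), 12)), 2) = Pow(Add(-8, Add(280, 12)), 2) = Pow(Add(-8, 292), 2) = Pow(284, 2) = 80656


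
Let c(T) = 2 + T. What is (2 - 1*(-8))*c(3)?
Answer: 50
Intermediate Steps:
(2 - 1*(-8))*c(3) = (2 - 1*(-8))*(2 + 3) = (2 + 8)*5 = 10*5 = 50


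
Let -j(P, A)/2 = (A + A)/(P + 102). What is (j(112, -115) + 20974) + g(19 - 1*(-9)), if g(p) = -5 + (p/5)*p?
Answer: 11303453/535 ≈ 21128.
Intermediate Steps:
j(P, A) = -4*A/(102 + P) (j(P, A) = -2*(A + A)/(P + 102) = -2*2*A/(102 + P) = -4*A/(102 + P))
g(p) = -5 + p²/5 (g(p) = -5 + (p*(⅕))*p = -5 + (p/5)*p = -5 + p²/5)
(j(112, -115) + 20974) + g(19 - 1*(-9)) = (-4*(-115)/(102 + 112) + 20974) + (-5 + (19 - 1*(-9))²/5) = (-4*(-115)/214 + 20974) + (-5 + (19 + 9)²/5) = (-4*(-115)*1/214 + 20974) + (-5 + (⅕)*28²) = (230/107 + 20974) + (-5 + (⅕)*784) = 2244448/107 + (-5 + 784/5) = 2244448/107 + 759/5 = 11303453/535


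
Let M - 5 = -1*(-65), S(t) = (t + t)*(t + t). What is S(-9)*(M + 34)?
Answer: 33696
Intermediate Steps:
S(t) = 4*t² (S(t) = (2*t)*(2*t) = 4*t²)
M = 70 (M = 5 - 1*(-65) = 5 + 65 = 70)
S(-9)*(M + 34) = (4*(-9)²)*(70 + 34) = (4*81)*104 = 324*104 = 33696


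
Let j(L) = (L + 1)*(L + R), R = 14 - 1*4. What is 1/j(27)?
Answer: 1/1036 ≈ 0.00096525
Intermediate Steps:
R = 10 (R = 14 - 4 = 10)
j(L) = (1 + L)*(10 + L) (j(L) = (L + 1)*(L + 10) = (1 + L)*(10 + L))
1/j(27) = 1/(10 + 27² + 11*27) = 1/(10 + 729 + 297) = 1/1036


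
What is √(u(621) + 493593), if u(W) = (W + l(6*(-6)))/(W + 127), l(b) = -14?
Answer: √69041927977/374 ≈ 702.56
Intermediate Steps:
u(W) = (-14 + W)/(127 + W) (u(W) = (W - 14)/(W + 127) = (-14 + W)/(127 + W))
√(u(621) + 493593) = √((-14 + 621)/(127 + 621) + 493593) = √(607/748 + 493593) = √(369208171/748) = √69041927977/374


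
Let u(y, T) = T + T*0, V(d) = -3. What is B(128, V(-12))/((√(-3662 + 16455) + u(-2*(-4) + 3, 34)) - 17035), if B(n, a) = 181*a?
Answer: 9231543/289021208 + 543*√12793/289021208 ≈ 0.032153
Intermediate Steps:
u(y, T) = T (u(y, T) = T + 0 = T)
B(128, V(-12))/((√(-3662 + 16455) + u(-2*(-4) + 3, 34)) - 17035) = (181*(-3))/((√(-3662 + 16455) + 34) - 17035) = -543/((√12793 + 34) - 17035) = -543/((34 + √12793) - 17035) = -543/(-17001 + √12793)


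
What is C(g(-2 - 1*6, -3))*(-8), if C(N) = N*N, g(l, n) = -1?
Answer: -8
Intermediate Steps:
C(N) = N²
C(g(-2 - 1*6, -3))*(-8) = (-1)²*(-8) = 1*(-8) = -8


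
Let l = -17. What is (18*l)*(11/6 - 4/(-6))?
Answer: -765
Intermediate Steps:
(18*l)*(11/6 - 4/(-6)) = (18*(-17))*(11/6 - 4/(-6)) = -306*(11*(⅙) - 4*(-⅙)) = -306*(11/6 + ⅔) = -306*5/2 = -765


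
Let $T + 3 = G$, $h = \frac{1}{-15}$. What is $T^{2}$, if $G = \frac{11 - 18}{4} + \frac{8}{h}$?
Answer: $\frac{249001}{16} \approx 15563.0$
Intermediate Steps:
$h = - \frac{1}{15} \approx -0.066667$
$G = - \frac{487}{4}$ ($G = \frac{11 - 18}{4} + \frac{8}{- \frac{1}{15}} = \left(-7\right) \frac{1}{4} + 8 \left(-15\right) = - \frac{7}{4} - 120 = - \frac{487}{4} \approx -121.75$)
$T = - \frac{499}{4}$ ($T = -3 - \frac{487}{4} = - \frac{499}{4} \approx -124.75$)
$T^{2} = \left(- \frac{499}{4}\right)^{2} = \frac{249001}{16}$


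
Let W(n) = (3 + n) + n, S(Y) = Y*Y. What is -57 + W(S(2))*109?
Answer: 1142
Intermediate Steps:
S(Y) = Y²
W(n) = 3 + 2*n
-57 + W(S(2))*109 = -57 + (3 + 2*2²)*109 = -57 + (3 + 2*4)*109 = -57 + (3 + 8)*109 = -57 + 11*109 = -57 + 1199 = 1142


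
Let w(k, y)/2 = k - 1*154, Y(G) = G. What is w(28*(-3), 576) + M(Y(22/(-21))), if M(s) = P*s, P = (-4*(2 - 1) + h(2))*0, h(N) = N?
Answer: -476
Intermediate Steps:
P = 0 (P = (-4*(2 - 1) + 2)*0 = (-4*1 + 2)*0 = (-4 + 2)*0 = -2*0 = 0)
w(k, y) = -308 + 2*k (w(k, y) = 2*(k - 1*154) = 2*(k - 154) = 2*(-154 + k) = -308 + 2*k)
M(s) = 0 (M(s) = 0*s = 0)
w(28*(-3), 576) + M(Y(22/(-21))) = (-308 + 2*(28*(-3))) + 0 = (-308 + 2*(-84)) + 0 = (-308 - 168) + 0 = -476 + 0 = -476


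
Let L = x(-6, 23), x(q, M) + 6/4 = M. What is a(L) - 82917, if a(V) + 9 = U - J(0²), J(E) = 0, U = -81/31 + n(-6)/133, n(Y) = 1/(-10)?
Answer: -3419146741/41230 ≈ -82929.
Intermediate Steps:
n(Y) = -⅒
x(q, M) = -3/2 + M
U = -107761/41230 (U = -81/31 - ⅒/133 = -81*1/31 - ⅒*1/133 = -81/31 - 1/1330 = -107761/41230 ≈ -2.6137)
L = 43/2 (L = -3/2 + 23 = 43/2 ≈ 21.500)
a(V) = -478831/41230 (a(V) = -9 + (-107761/41230 - 1*0) = -9 + (-107761/41230 + 0) = -9 - 107761/41230 = -478831/41230)
a(L) - 82917 = -478831/41230 - 82917 = -3419146741/41230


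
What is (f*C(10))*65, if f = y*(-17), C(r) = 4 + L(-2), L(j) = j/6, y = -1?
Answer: 12155/3 ≈ 4051.7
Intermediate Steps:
L(j) = j/6 (L(j) = j*(⅙) = j/6)
C(r) = 11/3 (C(r) = 4 + (⅙)*(-2) = 4 - ⅓ = 11/3)
f = 17 (f = -1*(-17) = 17)
(f*C(10))*65 = (17*(11/3))*65 = (187/3)*65 = 12155/3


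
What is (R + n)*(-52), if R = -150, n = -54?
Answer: 10608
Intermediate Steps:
(R + n)*(-52) = (-150 - 54)*(-52) = -204*(-52) = 10608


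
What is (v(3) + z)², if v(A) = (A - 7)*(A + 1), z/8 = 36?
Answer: 73984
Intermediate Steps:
z = 288 (z = 8*36 = 288)
v(A) = (1 + A)*(-7 + A) (v(A) = (-7 + A)*(1 + A) = (1 + A)*(-7 + A))
(v(3) + z)² = ((-7 + 3² - 6*3) + 288)² = ((-7 + 9 - 18) + 288)² = (-16 + 288)² = 272² = 73984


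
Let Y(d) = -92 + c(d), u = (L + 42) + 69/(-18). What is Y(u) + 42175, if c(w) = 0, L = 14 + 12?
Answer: 42083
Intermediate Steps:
L = 26
u = 385/6 (u = (26 + 42) + 69/(-18) = 68 + 69*(-1/18) = 68 - 23/6 = 385/6 ≈ 64.167)
Y(d) = -92 (Y(d) = -92 + 0 = -92)
Y(u) + 42175 = -92 + 42175 = 42083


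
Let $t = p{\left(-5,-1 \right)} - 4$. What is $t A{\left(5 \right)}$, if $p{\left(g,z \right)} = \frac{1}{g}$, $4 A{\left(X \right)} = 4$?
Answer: $- \frac{21}{5} \approx -4.2$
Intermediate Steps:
$A{\left(X \right)} = 1$ ($A{\left(X \right)} = \frac{1}{4} \cdot 4 = 1$)
$t = - \frac{21}{5}$ ($t = \frac{1}{-5} - 4 = - \frac{1}{5} - 4 = - \frac{21}{5} \approx -4.2$)
$t A{\left(5 \right)} = \left(- \frac{21}{5}\right) 1 = - \frac{21}{5}$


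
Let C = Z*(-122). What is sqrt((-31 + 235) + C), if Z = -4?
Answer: 2*sqrt(173) ≈ 26.306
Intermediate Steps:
C = 488 (C = -4*(-122) = 488)
sqrt((-31 + 235) + C) = sqrt((-31 + 235) + 488) = sqrt(204 + 488) = sqrt(692) = 2*sqrt(173)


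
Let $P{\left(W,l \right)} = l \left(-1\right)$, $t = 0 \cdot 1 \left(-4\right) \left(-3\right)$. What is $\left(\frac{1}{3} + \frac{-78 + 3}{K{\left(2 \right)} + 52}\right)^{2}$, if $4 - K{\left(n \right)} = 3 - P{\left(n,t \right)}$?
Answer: $\frac{29584}{25281} \approx 1.1702$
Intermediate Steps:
$t = 0$ ($t = 0 \left(-4\right) \left(-3\right) = 0 \left(-3\right) = 0$)
$P{\left(W,l \right)} = - l$
$K{\left(n \right)} = 1$ ($K{\left(n \right)} = 4 - \left(3 - \left(-1\right) 0\right) = 4 - \left(3 - 0\right) = 4 - \left(3 + 0\right) = 4 - 3 = 1$)
$\left(\frac{1}{3} + \frac{-78 + 3}{K{\left(2 \right)} + 52}\right)^{2} = \left(\frac{1}{3} + \frac{-78 + 3}{1 + 52}\right)^{2} = \left(\frac{1}{3} - \frac{75}{53}\right)^{2} = \left(- \frac{172}{159}\right)^{2} = \frac{29584}{25281}$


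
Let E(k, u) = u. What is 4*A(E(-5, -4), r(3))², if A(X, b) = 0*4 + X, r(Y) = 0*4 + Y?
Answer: 64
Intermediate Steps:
r(Y) = Y (r(Y) = 0 + Y = Y)
A(X, b) = X (A(X, b) = 0 + X = X)
4*A(E(-5, -4), r(3))² = 4*(-4)² = 4*16 = 64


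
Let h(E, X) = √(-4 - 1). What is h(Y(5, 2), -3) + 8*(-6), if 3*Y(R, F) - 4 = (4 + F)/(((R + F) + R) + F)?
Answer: -48 + I*√5 ≈ -48.0 + 2.2361*I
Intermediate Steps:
Y(R, F) = 4/3 + (4 + F)/(3*(2*F + 2*R)) (Y(R, F) = 4/3 + ((4 + F)/(((R + F) + R) + F))/3 = 4/3 + ((4 + F)/(((F + R) + R) + F))/3 = 4/3 + ((4 + F)/((F + 2*R) + F))/3 = 4/3 + ((4 + F)/(2*F + 2*R))/3 = 4/3 + (4 + F)/(3*(2*F + 2*R)))
h(E, X) = I*√5 (h(E, X) = √(-5) = I*√5)
h(Y(5, 2), -3) + 8*(-6) = I*√5 + 8*(-6) = I*√5 - 48 = -48 + I*√5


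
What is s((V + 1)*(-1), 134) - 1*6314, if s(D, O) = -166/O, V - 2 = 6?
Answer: -423121/67 ≈ -6315.2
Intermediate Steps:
V = 8 (V = 2 + 6 = 8)
s((V + 1)*(-1), 134) - 1*6314 = -166/134 - 1*6314 = -166*1/134 - 6314 = -83/67 - 6314 = -423121/67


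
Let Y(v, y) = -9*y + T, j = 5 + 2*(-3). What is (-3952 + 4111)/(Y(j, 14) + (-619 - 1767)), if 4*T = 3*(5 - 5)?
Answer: -159/2512 ≈ -0.063296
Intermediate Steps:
T = 0 (T = (3*(5 - 5))/4 = (3*0)/4 = (¼)*0 = 0)
j = -1 (j = 5 - 6 = -1)
Y(v, y) = -9*y (Y(v, y) = -9*y + 0 = -9*y)
(-3952 + 4111)/(Y(j, 14) + (-619 - 1767)) = (-3952 + 4111)/(-9*14 + (-619 - 1767)) = 159/(-126 - 2386) = 159/(-2512) = 159*(-1/2512) = -159/2512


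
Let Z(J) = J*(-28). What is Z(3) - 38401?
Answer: -38485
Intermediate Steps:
Z(J) = -28*J
Z(3) - 38401 = -28*3 - 38401 = -84 - 38401 = -38485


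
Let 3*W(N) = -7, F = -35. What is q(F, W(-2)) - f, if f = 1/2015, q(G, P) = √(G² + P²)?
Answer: -1/2015 + 7*√226/3 ≈ 35.077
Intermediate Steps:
W(N) = -7/3 (W(N) = (⅓)*(-7) = -7/3)
f = 1/2015 ≈ 0.00049628
q(F, W(-2)) - f = √((-35)² + (-7/3)²) - 1*1/2015 = √(1225 + 49/9) - 1/2015 = √(11074/9) - 1/2015 = 7*√226/3 - 1/2015 = -1/2015 + 7*√226/3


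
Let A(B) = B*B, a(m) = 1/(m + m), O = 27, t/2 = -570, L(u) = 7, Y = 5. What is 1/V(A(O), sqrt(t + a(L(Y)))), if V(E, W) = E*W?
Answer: -I*sqrt(223426)/11634111 ≈ -4.0629e-5*I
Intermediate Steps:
t = -1140 (t = 2*(-570) = -1140)
a(m) = 1/(2*m)
A(B) = B**2
1/V(A(O), sqrt(t + a(L(Y)))) = 1/(27**2*sqrt(-1140 + (1/2)/7)) = 1/(729*sqrt(-1140 + (1/2)*(1/7))) = 1/(729*sqrt(-1140 + 1/14)) = 1/(729*sqrt(-15959/14)) = 1/(729*(I*sqrt(223426)/14)) = 1/(729*I*sqrt(223426)/14) = -I*sqrt(223426)/11634111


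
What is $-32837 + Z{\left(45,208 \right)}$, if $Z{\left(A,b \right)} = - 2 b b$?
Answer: $-119365$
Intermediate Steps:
$Z{\left(A,b \right)} = - 2 b^{2}$
$-32837 + Z{\left(45,208 \right)} = -32837 - 2 \cdot 208^{2} = -32837 - 86528 = -119365$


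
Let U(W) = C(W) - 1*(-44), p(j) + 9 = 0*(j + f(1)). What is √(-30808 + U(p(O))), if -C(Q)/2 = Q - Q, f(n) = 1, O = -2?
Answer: 2*I*√7691 ≈ 175.4*I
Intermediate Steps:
C(Q) = 0 (C(Q) = -2*(Q - Q) = -2*0 = 0)
p(j) = -9 (p(j) = -9 + 0*(j + 1) = -9 + 0*(1 + j) = -9 + 0 = -9)
U(W) = 44 (U(W) = 0 - 1*(-44) = 0 + 44 = 44)
√(-30808 + U(p(O))) = √(-30808 + 44) = √(-30764) = 2*I*√7691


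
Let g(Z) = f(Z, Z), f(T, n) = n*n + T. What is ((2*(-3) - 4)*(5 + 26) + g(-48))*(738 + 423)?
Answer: 2259306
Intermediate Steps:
f(T, n) = T + n**2 (f(T, n) = n**2 + T = T + n**2)
g(Z) = Z + Z**2
((2*(-3) - 4)*(5 + 26) + g(-48))*(738 + 423) = ((2*(-3) - 4)*(5 + 26) - 48*(1 - 48))*(738 + 423) = ((-6 - 4)*31 - 48*(-47))*1161 = (-10*31 + 2256)*1161 = (-310 + 2256)*1161 = 1946*1161 = 2259306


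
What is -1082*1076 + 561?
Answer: -1163671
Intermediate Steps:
-1082*1076 + 561 = -1164232 + 561 = -1163671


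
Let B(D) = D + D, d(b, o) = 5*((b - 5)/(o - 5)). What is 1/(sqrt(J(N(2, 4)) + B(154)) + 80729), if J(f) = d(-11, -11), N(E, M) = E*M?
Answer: 80729/6517171128 - sqrt(313)/6517171128 ≈ 1.2384e-5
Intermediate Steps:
d(b, o) = 5*(-5 + b)/(-5 + o) (d(b, o) = 5*((-5 + b)/(-5 + o)) = 5*(-5 + b)/(-5 + o))
B(D) = 2*D
J(f) = 5 (J(f) = 5*(-5 - 11)/(-5 - 11) = 5*(-16)/(-16) = 5*(-1/16)*(-16) = 5)
1/(sqrt(J(N(2, 4)) + B(154)) + 80729) = 1/(sqrt(5 + 2*154) + 80729) = 1/(sqrt(5 + 308) + 80729) = 1/(sqrt(313) + 80729) = 1/(80729 + sqrt(313))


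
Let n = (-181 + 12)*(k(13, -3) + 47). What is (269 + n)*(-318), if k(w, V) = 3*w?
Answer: 4536270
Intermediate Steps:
n = -14534 (n = (-181 + 12)*(3*13 + 47) = -169*(39 + 47) = -169*86 = -14534)
(269 + n)*(-318) = (269 - 14534)*(-318) = -14265*(-318) = 4536270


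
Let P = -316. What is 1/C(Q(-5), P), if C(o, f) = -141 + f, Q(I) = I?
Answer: -1/457 ≈ -0.0021882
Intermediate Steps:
1/C(Q(-5), P) = 1/(-141 - 316) = 1/(-457) = -1/457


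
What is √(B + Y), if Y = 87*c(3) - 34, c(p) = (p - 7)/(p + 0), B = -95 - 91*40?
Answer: I*√3885 ≈ 62.33*I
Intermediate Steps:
B = -3735 (B = -95 - 3640 = -3735)
c(p) = (-7 + p)/p
Y = -150 (Y = 87*((-7 + 3)/3) - 34 = 87*((⅓)*(-4)) - 34 = 87*(-4/3) - 34 = -116 - 34 = -150)
√(B + Y) = √(-3735 - 150) = √(-3885) = I*√3885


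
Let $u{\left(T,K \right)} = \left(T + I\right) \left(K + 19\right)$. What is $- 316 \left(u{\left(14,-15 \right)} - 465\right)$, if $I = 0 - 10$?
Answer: $141884$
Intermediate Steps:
$I = -10$
$u{\left(T,K \right)} = \left(-10 + T\right) \left(19 + K\right)$ ($u{\left(T,K \right)} = \left(T - 10\right) \left(K + 19\right) = \left(-10 + T\right) \left(19 + K\right)$)
$- 316 \left(u{\left(14,-15 \right)} - 465\right) = - 316 \left(\left(-190 - -150 + 19 \cdot 14 - 210\right) - 465\right) = - 316 \left(\left(-190 + 150 + 266 - 210\right) - 465\right) = - 316 \left(16 - 465\right) = \left(-316\right) \left(-449\right) = 141884$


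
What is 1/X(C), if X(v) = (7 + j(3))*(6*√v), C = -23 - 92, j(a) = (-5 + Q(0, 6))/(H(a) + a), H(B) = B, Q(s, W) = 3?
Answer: -I*√115/4600 ≈ -0.0023313*I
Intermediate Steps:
j(a) = -1/a (j(a) = (-5 + 3)/(a + a) = -2*1/(2*a) = -1/a)
C = -115
X(v) = 40*√v (X(v) = (7 - 1/3)*(6*√v) = (7 - 1*⅓)*(6*√v) = (7 - ⅓)*(6*√v) = 20*(6*√v)/3 = 40*√v)
1/X(C) = 1/(40*√(-115)) = 1/(40*(I*√115)) = 1/(40*I*√115) = -I*√115/4600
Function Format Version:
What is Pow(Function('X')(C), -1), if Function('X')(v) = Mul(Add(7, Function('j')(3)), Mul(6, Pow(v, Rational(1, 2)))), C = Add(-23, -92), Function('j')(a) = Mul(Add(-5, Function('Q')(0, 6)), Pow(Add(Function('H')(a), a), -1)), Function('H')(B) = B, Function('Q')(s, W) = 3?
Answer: Mul(Rational(-1, 4600), I, Pow(115, Rational(1, 2))) ≈ Mul(-0.0023313, I)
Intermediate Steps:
Function('j')(a) = Mul(-1, Pow(a, -1)) (Function('j')(a) = Mul(Add(-5, 3), Pow(Add(a, a), -1)) = Mul(-2, Pow(Mul(2, a), -1)) = Mul(-2, Mul(Rational(1, 2), Pow(a, -1))) = Mul(-1, Pow(a, -1)))
C = -115
Function('X')(v) = Mul(40, Pow(v, Rational(1, 2))) (Function('X')(v) = Mul(Add(7, Mul(-1, Pow(3, -1))), Mul(6, Pow(v, Rational(1, 2)))) = Mul(Add(7, Mul(-1, Rational(1, 3))), Mul(6, Pow(v, Rational(1, 2)))) = Mul(Add(7, Rational(-1, 3)), Mul(6, Pow(v, Rational(1, 2)))) = Mul(Rational(20, 3), Mul(6, Pow(v, Rational(1, 2)))) = Mul(40, Pow(v, Rational(1, 2))))
Pow(Function('X')(C), -1) = Pow(Mul(40, Pow(-115, Rational(1, 2))), -1) = Pow(Mul(40, Mul(I, Pow(115, Rational(1, 2)))), -1) = Pow(Mul(40, I, Pow(115, Rational(1, 2))), -1) = Mul(Rational(-1, 4600), I, Pow(115, Rational(1, 2)))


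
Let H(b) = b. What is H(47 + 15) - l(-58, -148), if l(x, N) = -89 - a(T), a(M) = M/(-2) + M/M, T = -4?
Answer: 154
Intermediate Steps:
a(M) = 1 - M/2 (a(M) = M*(-½) + 1 = -M/2 + 1 = 1 - M/2)
l(x, N) = -92 (l(x, N) = -89 - (1 - ½*(-4)) = -89 - (1 + 2) = -89 - 1*3 = -89 - 3 = -92)
H(47 + 15) - l(-58, -148) = (47 + 15) - 1*(-92) = 62 + 92 = 154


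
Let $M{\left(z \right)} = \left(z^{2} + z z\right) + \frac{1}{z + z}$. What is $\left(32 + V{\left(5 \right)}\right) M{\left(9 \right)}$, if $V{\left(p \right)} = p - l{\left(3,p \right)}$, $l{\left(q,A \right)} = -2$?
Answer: $\frac{37921}{6} \approx 6320.2$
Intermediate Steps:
$V{\left(p \right)} = 2 + p$ ($V{\left(p \right)} = p - -2 = p + 2 = 2 + p$)
$M{\left(z \right)} = \frac{1}{2 z} + 2 z^{2}$ ($M{\left(z \right)} = \left(z^{2} + z^{2}\right) + \frac{1}{2 z} = 2 z^{2} + \frac{1}{2 z} = \frac{1}{2 z} + 2 z^{2}$)
$\left(32 + V{\left(5 \right)}\right) M{\left(9 \right)} = \left(32 + \left(2 + 5\right)\right) \frac{1 + 4 \cdot 9^{3}}{2 \cdot 9} = \left(32 + 7\right) \frac{1}{2} \cdot \frac{1}{9} \left(1 + 4 \cdot 729\right) = 39 \cdot \frac{1}{2} \cdot \frac{1}{9} \left(1 + 2916\right) = 39 \cdot \frac{1}{2} \cdot \frac{1}{9} \cdot 2917 = 39 \cdot \frac{2917}{18} = \frac{37921}{6}$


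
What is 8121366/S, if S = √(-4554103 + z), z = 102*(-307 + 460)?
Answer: -8121366*I*√4538497/4538497 ≈ -3812.2*I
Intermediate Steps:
z = 15606 (z = 102*153 = 15606)
S = I*√4538497 (S = √(-4554103 + 15606) = √(-4538497) = I*√4538497 ≈ 2130.4*I)
8121366/S = 8121366/((I*√4538497)) = 8121366*(-I*√4538497/4538497) = -8121366*I*√4538497/4538497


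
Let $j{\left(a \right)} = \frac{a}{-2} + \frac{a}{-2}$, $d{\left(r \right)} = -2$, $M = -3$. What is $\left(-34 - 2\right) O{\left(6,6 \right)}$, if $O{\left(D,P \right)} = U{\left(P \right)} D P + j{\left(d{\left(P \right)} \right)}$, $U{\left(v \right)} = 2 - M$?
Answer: $-6552$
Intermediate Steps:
$U{\left(v \right)} = 5$ ($U{\left(v \right)} = 2 - -3 = 2 + 3 = 5$)
$j{\left(a \right)} = - a$ ($j{\left(a \right)} = a \left(- \frac{1}{2}\right) + a \left(- \frac{1}{2}\right) = - \frac{a}{2} - \frac{a}{2} = - a$)
$O{\left(D,P \right)} = 2 + 5 D P$ ($O{\left(D,P \right)} = 5 D P - -2 = 5 D P + 2 = 2 + 5 D P$)
$\left(-34 - 2\right) O{\left(6,6 \right)} = \left(-34 - 2\right) \left(2 + 5 \cdot 6 \cdot 6\right) = - 36 \left(2 + 180\right) = \left(-36\right) 182 = -6552$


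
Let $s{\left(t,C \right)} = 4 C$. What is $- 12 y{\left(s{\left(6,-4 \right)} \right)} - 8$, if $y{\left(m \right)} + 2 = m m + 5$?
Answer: $-3116$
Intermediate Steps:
$y{\left(m \right)} = 3 + m^{2}$ ($y{\left(m \right)} = -2 + \left(m m + 5\right) = -2 + \left(m^{2} + 5\right) = -2 + \left(5 + m^{2}\right) = 3 + m^{2}$)
$- 12 y{\left(s{\left(6,-4 \right)} \right)} - 8 = - 12 \left(3 + \left(4 \left(-4\right)\right)^{2}\right) - 8 = - 12 \left(3 + \left(-16\right)^{2}\right) - 8 = - 12 \left(3 + 256\right) - 8 = \left(-12\right) 259 - 8 = -3108 - 8 = -3116$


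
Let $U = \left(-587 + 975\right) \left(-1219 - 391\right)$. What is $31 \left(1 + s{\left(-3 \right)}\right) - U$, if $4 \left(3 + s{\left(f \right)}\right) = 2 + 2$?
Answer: $624649$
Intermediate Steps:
$s{\left(f \right)} = -2$ ($s{\left(f \right)} = -3 + \frac{2 + 2}{4} = -3 + \frac{1}{4} \cdot 4 = -3 + 1 = -2$)
$U = -624680$ ($U = 388 \left(-1610\right) = -624680$)
$31 \left(1 + s{\left(-3 \right)}\right) - U = 31 \left(1 - 2\right) - -624680 = 31 \left(-1\right) + 624680 = -31 + 624680 = 624649$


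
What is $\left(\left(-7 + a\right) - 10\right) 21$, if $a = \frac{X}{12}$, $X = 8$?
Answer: $-343$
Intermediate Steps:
$a = \frac{2}{3}$ ($a = \frac{8}{12} = 8 \cdot \frac{1}{12} = \frac{2}{3} \approx 0.66667$)
$\left(\left(-7 + a\right) - 10\right) 21 = \left(\left(-7 + \frac{2}{3}\right) - 10\right) 21 = \left(- \frac{19}{3} - 10\right) 21 = \left(- \frac{49}{3}\right) 21 = -343$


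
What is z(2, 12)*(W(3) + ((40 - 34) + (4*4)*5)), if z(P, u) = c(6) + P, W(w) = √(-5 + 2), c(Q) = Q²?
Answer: 3268 + 38*I*√3 ≈ 3268.0 + 65.818*I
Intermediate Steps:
W(w) = I*√3 (W(w) = √(-3) = I*√3)
z(P, u) = 36 + P (z(P, u) = 6² + P = 36 + P)
z(2, 12)*(W(3) + ((40 - 34) + (4*4)*5)) = (36 + 2)*(I*√3 + ((40 - 34) + (4*4)*5)) = 38*(I*√3 + (6 + 16*5)) = 38*(I*√3 + (6 + 80)) = 38*(I*√3 + 86) = 38*(86 + I*√3) = 3268 + 38*I*√3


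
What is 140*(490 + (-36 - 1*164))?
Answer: 40600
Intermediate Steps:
140*(490 + (-36 - 1*164)) = 140*(490 + (-36 - 164)) = 140*(490 - 200) = 140*290 = 40600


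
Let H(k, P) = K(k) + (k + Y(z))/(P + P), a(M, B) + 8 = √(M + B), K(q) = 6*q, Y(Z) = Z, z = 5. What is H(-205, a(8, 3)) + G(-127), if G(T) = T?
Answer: -71121/53 + 100*√11/53 ≈ -1335.6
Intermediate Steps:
a(M, B) = -8 + √(B + M) (a(M, B) = -8 + √(M + B) = -8 + √(B + M))
H(k, P) = 6*k + (5 + k)/(2*P) (H(k, P) = 6*k + (k + 5)/(P + P) = 6*k + (5 + k)/((2*P)) = 6*k + (5 + k)*(1/(2*P)) = 6*k + (5 + k)/(2*P))
H(-205, a(8, 3)) + G(-127) = (5 - 205 + 12*(-8 + √(3 + 8))*(-205))/(2*(-8 + √(3 + 8))) - 127 = (5 - 205 + 12*(-8 + √11)*(-205))/(2*(-8 + √11)) - 127 = (5 - 205 + (19680 - 2460*√11))/(2*(-8 + √11)) - 127 = (19480 - 2460*√11)/(2*(-8 + √11)) - 127 = -127 + (19480 - 2460*√11)/(2*(-8 + √11))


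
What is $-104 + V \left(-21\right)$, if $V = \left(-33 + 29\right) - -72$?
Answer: $-1532$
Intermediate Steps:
$V = 68$ ($V = -4 + 72 = 68$)
$-104 + V \left(-21\right) = -104 + 68 \left(-21\right) = -104 - 1428 = -1532$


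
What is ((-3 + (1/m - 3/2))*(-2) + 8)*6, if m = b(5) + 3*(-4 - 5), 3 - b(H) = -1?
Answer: 2358/23 ≈ 102.52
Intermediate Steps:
b(H) = 4 (b(H) = 3 - 1*(-1) = 3 + 1 = 4)
m = -23 (m = 4 + 3*(-4 - 5) = 4 + 3*(-9) = 4 - 27 = -23)
((-3 + (1/m - 3/2))*(-2) + 8)*6 = ((-3 + (1/(-23) - 3/2))*(-2) + 8)*6 = ((-3 + (1*(-1/23) - 3*½))*(-2) + 8)*6 = ((-3 + (-1/23 - 3/2))*(-2) + 8)*6 = ((-3 - 71/46)*(-2) + 8)*6 = (-209/46*(-2) + 8)*6 = (209/23 + 8)*6 = (393/23)*6 = 2358/23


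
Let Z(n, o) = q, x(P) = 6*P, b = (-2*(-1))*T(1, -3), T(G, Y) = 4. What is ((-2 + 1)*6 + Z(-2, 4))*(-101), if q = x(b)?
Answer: -4242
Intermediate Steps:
b = 8 (b = -2*(-1)*4 = 2*4 = 8)
q = 48 (q = 6*8 = 48)
Z(n, o) = 48
((-2 + 1)*6 + Z(-2, 4))*(-101) = ((-2 + 1)*6 + 48)*(-101) = (-1*6 + 48)*(-101) = (-6 + 48)*(-101) = 42*(-101) = -4242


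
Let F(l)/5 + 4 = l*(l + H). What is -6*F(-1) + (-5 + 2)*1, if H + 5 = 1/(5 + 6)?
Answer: -663/11 ≈ -60.273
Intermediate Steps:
H = -54/11 (H = -5 + 1/(5 + 6) = -5 + 1/11 = -54/11 ≈ -4.9091)
F(l) = -20 + 5*l*(-54/11 + l) (F(l) = -20 + 5*(l*(l - 54/11)) = -20 + 5*(l*(-54/11 + l)) = -20 + 5*l*(-54/11 + l))
-6*F(-1) + (-5 + 2)*1 = -6*(-20 + 5*(-1)² - 270/11*(-1)) + (-5 + 2)*1 = -6*(-20 + 5*1 + 270/11) - 3*1 = -6*(-20 + 5 + 270/11) - 3 = -6*105/11 - 3 = -630/11 - 3 = -663/11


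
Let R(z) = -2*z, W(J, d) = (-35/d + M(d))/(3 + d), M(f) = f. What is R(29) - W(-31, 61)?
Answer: -115059/1952 ≈ -58.944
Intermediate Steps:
W(J, d) = (d - 35/d)/(3 + d) (W(J, d) = (-35/d + d)/(3 + d) = (d - 35/d)/(3 + d))
R(29) - W(-31, 61) = -2*29 - (-35 + 61²)/(61*(3 + 61)) = -58 - (-35 + 3721)/(61*64) = -58 - 3686/(61*64) = -58 - 1*1843/1952 = -58 - 1843/1952 = -115059/1952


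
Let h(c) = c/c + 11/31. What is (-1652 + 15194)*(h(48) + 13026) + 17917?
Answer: 5469465043/31 ≈ 1.7643e+8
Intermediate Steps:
h(c) = 42/31 (h(c) = 1 + 11*(1/31) = 1 + 11/31 = 42/31)
(-1652 + 15194)*(h(48) + 13026) + 17917 = (-1652 + 15194)*(42/31 + 13026) + 17917 = 13542*(403848/31) + 17917 = 5468909616/31 + 17917 = 5469465043/31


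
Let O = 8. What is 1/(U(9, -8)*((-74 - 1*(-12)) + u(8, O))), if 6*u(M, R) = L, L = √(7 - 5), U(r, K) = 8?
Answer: -279/138382 - 3*√2/553528 ≈ -0.0020238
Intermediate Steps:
L = √2 ≈ 1.4142
u(M, R) = √2/6
1/(U(9, -8)*((-74 - 1*(-12)) + u(8, O))) = 1/(8*((-74 - 1*(-12)) + √2/6)) = 1/(8*((-74 + 12) + √2/6)) = 1/(8*(-62 + √2/6)) = 1/(-496 + 4*√2/3)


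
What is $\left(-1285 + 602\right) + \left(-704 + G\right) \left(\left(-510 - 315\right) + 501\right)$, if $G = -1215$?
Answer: $621073$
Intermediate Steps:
$\left(-1285 + 602\right) + \left(-704 + G\right) \left(\left(-510 - 315\right) + 501\right) = \left(-1285 + 602\right) + \left(-704 - 1215\right) \left(\left(-510 - 315\right) + 501\right) = -683 - 1919 \left(\left(-510 - 315\right) + 501\right) = -683 - 1919 \left(-825 + 501\right) = -683 - -621756 = -683 + 621756 = 621073$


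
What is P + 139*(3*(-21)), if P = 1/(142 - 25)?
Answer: -1024568/117 ≈ -8757.0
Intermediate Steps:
P = 1/117 ≈ 0.0085470
P + 139*(3*(-21)) = 1/117 + 139*(3*(-21)) = 1/117 + 139*(-63) = 1/117 - 8757 = -1024568/117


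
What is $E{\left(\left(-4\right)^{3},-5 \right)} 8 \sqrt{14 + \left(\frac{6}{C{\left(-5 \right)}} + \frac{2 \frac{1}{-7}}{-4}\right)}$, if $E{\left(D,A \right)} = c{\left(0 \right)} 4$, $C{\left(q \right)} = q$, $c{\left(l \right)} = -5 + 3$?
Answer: $- \frac{32 \sqrt{63070}}{35} \approx -229.61$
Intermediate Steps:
$c{\left(l \right)} = -2$
$E{\left(D,A \right)} = -8$ ($E{\left(D,A \right)} = \left(-2\right) 4 = -8$)
$E{\left(\left(-4\right)^{3},-5 \right)} 8 \sqrt{14 + \left(\frac{6}{C{\left(-5 \right)}} + \frac{2 \frac{1}{-7}}{-4}\right)} = \left(-8\right) 8 \sqrt{14 + \left(\frac{6}{-5} + \frac{2 \frac{1}{-7}}{-4}\right)} = - 64 \sqrt{14 + \left(6 \left(- \frac{1}{5}\right) + 2 \left(- \frac{1}{7}\right) \left(- \frac{1}{4}\right)\right)} = - 64 \sqrt{14 - \frac{79}{70}} = - 64 \sqrt{\frac{901}{70}} = - 64 \frac{\sqrt{63070}}{70} = - \frac{32 \sqrt{63070}}{35}$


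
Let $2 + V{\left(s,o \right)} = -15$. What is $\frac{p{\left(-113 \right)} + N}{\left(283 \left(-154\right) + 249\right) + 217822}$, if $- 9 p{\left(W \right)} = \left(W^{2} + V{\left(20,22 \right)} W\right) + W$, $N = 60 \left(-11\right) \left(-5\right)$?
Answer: $\frac{5041}{523467} \approx 0.00963$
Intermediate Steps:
$V{\left(s,o \right)} = -17$ ($V{\left(s,o \right)} = -2 - 15 = -17$)
$N = 3300$ ($N = \left(-660\right) \left(-5\right) = 3300$)
$p{\left(W \right)} = - \frac{W^{2}}{9} + \frac{16 W}{9}$ ($p{\left(W \right)} = - \frac{\left(W^{2} - 17 W\right) + W}{9} = - \frac{W^{2} - 16 W}{9} = - \frac{W^{2}}{9} + \frac{16 W}{9}$)
$\frac{p{\left(-113 \right)} + N}{\left(283 \left(-154\right) + 249\right) + 217822} = \frac{\frac{1}{9} \left(-113\right) \left(16 - -113\right) + 3300}{\left(283 \left(-154\right) + 249\right) + 217822} = \frac{\frac{1}{9} \left(-113\right) \left(16 + 113\right) + 3300}{\left(-43582 + 249\right) + 217822} = \frac{\frac{1}{9} \left(-113\right) 129 + 3300}{-43333 + 217822} = \frac{- \frac{4859}{3} + 3300}{174489} = \frac{5041}{3} \cdot \frac{1}{174489} = \frac{5041}{523467}$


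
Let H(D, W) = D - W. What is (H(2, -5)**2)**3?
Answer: 117649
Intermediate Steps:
(H(2, -5)**2)**3 = ((2 - 1*(-5))**2)**3 = ((2 + 5)**2)**3 = (7**2)**3 = 49**3 = 117649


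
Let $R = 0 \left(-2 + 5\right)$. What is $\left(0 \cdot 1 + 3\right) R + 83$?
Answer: $83$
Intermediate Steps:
$R = 0$ ($R = 0 \cdot 3 = 0$)
$\left(0 \cdot 1 + 3\right) R + 83 = \left(0 \cdot 1 + 3\right) 0 + 83 = \left(0 + 3\right) 0 + 83 = 3 \cdot 0 + 83 = 0 + 83 = 83$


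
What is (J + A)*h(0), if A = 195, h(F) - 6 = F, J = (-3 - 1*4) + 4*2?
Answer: 1176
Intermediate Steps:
J = 1 (J = (-3 - 4) + 8 = -7 + 8 = 1)
h(F) = 6 + F
(J + A)*h(0) = (1 + 195)*(6 + 0) = 196*6 = 1176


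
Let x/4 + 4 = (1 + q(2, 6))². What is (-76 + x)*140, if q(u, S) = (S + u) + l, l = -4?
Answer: 1120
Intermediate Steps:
q(u, S) = -4 + S + u (q(u, S) = (S + u) - 4 = -4 + S + u)
x = 84 (x = -16 + 4*(1 + (-4 + 6 + 2))² = -16 + 4*(1 + 4)² = -16 + 4*5² = -16 + 4*25 = -16 + 100 = 84)
(-76 + x)*140 = (-76 + 84)*140 = 8*140 = 1120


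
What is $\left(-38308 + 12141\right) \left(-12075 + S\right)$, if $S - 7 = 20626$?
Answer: $-223937186$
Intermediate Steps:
$S = 20633$ ($S = 7 + 20626 = 20633$)
$\left(-38308 + 12141\right) \left(-12075 + S\right) = \left(-38308 + 12141\right) \left(-12075 + 20633\right) = \left(-26167\right) 8558 = -223937186$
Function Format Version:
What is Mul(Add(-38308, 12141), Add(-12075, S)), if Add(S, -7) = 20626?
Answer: -223937186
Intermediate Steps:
S = 20633 (S = Add(7, 20626) = 20633)
Mul(Add(-38308, 12141), Add(-12075, S)) = Mul(Add(-38308, 12141), Add(-12075, 20633)) = Mul(-26167, 8558) = -223937186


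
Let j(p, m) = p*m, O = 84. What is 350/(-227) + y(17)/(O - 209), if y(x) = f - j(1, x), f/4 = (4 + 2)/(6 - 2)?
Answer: -41253/28375 ≈ -1.4538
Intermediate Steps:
f = 6 (f = 4*((4 + 2)/(6 - 2)) = 4*(6/4) = 4*(6*(1/4)) = 4*(3/2) = 6)
j(p, m) = m*p
y(x) = 6 - x
350/(-227) + y(17)/(O - 209) = 350/(-227) + (6 - 1*17)/(84 - 209) = 350*(-1/227) + (6 - 17)/(-125) = -350/227 - 11*(-1/125) = -350/227 + 11/125 = -41253/28375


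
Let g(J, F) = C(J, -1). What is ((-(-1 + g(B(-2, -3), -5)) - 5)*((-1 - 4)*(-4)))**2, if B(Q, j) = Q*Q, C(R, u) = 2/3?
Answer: 78400/9 ≈ 8711.1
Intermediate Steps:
C(R, u) = 2/3 (C(R, u) = 2*(1/3) = 2/3)
B(Q, j) = Q**2
g(J, F) = 2/3
((-(-1 + g(B(-2, -3), -5)) - 5)*((-1 - 4)*(-4)))**2 = ((-(-1 + 2/3) - 5)*((-1 - 4)*(-4)))**2 = ((-1*(-1/3) - 5)*(-5*(-4)))**2 = ((1/3 - 5)*20)**2 = (-14/3*20)**2 = (-280/3)**2 = 78400/9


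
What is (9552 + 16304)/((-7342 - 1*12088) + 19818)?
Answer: 6464/97 ≈ 66.639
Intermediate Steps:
(9552 + 16304)/((-7342 - 1*12088) + 19818) = 25856/((-7342 - 12088) + 19818) = 25856/(-19430 + 19818) = 25856/388 = 25856*(1/388) = 6464/97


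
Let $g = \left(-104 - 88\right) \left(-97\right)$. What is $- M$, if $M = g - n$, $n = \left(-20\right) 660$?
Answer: $-31824$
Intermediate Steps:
$n = -13200$
$g = 18624$ ($g = \left(-192\right) \left(-97\right) = 18624$)
$M = 31824$ ($M = 18624 - -13200 = 18624 + 13200 = 31824$)
$- M = \left(-1\right) 31824 = -31824$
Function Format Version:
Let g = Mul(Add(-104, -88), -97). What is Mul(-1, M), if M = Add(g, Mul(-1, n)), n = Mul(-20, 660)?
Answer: -31824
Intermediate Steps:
n = -13200
g = 18624 (g = Mul(-192, -97) = 18624)
M = 31824 (M = Add(18624, Mul(-1, -13200)) = Add(18624, 13200) = 31824)
Mul(-1, M) = Mul(-1, 31824) = -31824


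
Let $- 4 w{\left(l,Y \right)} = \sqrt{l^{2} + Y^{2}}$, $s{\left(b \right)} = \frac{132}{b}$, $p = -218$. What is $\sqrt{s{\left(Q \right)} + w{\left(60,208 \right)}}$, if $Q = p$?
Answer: $\frac{\sqrt{-7194 - 11881 \sqrt{2929}}}{109} \approx 7.3977 i$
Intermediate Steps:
$Q = -218$
$w{\left(l,Y \right)} = - \frac{\sqrt{Y^{2} + l^{2}}}{4}$ ($w{\left(l,Y \right)} = - \frac{\sqrt{l^{2} + Y^{2}}}{4} = - \frac{\sqrt{Y^{2} + l^{2}}}{4}$)
$\sqrt{s{\left(Q \right)} + w{\left(60,208 \right)}} = \sqrt{\frac{132}{-218} - \frac{\sqrt{208^{2} + 60^{2}}}{4}} = \sqrt{132 \left(- \frac{1}{218}\right) - \frac{\sqrt{43264 + 3600}}{4}} = \sqrt{- \frac{66}{109} - \frac{\sqrt{46864}}{4}} = \sqrt{- \frac{66}{109} - \frac{4 \sqrt{2929}}{4}} = \sqrt{- \frac{66}{109} - \sqrt{2929}}$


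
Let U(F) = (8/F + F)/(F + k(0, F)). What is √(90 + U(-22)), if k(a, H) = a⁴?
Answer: √11013/11 ≈ 9.5403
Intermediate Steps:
U(F) = (F + 8/F)/F (U(F) = (8/F + F)/(F + 0⁴) = (F + 8/F)/(F + 0) = (F + 8/F)/F)
√(90 + U(-22)) = √(90 + (1 + 8/(-22)²)) = √(90 + (1 + 8*(1/484))) = √(90 + (1 + 2/121)) = √(90 + 123/121) = √(11013/121) = √11013/11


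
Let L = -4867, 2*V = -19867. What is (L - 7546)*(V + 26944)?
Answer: -422302673/2 ≈ -2.1115e+8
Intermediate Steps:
V = -19867/2 (V = (1/2)*(-19867) = -19867/2 ≈ -9933.5)
(L - 7546)*(V + 26944) = (-4867 - 7546)*(-19867/2 + 26944) = -12413*34021/2 = -422302673/2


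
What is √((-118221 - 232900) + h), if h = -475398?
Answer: I*√826519 ≈ 909.13*I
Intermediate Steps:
√((-118221 - 232900) + h) = √((-118221 - 232900) - 475398) = √(-351121 - 475398) = √(-826519) = I*√826519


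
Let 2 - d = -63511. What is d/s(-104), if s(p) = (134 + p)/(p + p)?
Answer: -2201784/5 ≈ -4.4036e+5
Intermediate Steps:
d = 63513 (d = 2 - 1*(-63511) = 2 + 63511 = 63513)
s(p) = (134 + p)/(2*p) (s(p) = (134 + p)/((2*p)) = (134 + p)*(1/(2*p)) = (134 + p)/(2*p))
d/s(-104) = 63513/(((½)*(134 - 104)/(-104))) = 63513/(((½)*(-1/104)*30)) = 63513/(-15/104) = 63513*(-104/15) = -2201784/5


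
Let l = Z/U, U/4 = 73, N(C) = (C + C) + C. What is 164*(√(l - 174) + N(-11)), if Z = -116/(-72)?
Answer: -5412 + 41*I*√133519190/219 ≈ -5412.0 + 2163.3*I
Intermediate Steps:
N(C) = 3*C (N(C) = 2*C + C = 3*C)
U = 292 (U = 4*73 = 292)
Z = 29/18 (Z = -116*(-1/72) = 29/18 ≈ 1.6111)
l = 29/5256 (l = (29/18)/292 = (29/18)*(1/292) = 29/5256 ≈ 0.0055175)
164*(√(l - 174) + N(-11)) = 164*(√(29/5256 - 174) + 3*(-11)) = 164*(√(-914515/5256) - 33) = 164*(I*√133519190/876 - 33) = 164*(-33 + I*√133519190/876) = -5412 + 41*I*√133519190/219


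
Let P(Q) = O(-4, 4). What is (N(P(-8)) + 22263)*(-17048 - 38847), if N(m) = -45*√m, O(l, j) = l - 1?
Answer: -1244390385 + 2515275*I*√5 ≈ -1.2444e+9 + 5.6243e+6*I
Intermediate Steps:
O(l, j) = -1 + l
P(Q) = -5 (P(Q) = -1 - 4 = -5)
(N(P(-8)) + 22263)*(-17048 - 38847) = (-45*I*√5 + 22263)*(-17048 - 38847) = (-45*I*√5 + 22263)*(-55895) = (22263 - 45*I*√5)*(-55895) = -1244390385 + 2515275*I*√5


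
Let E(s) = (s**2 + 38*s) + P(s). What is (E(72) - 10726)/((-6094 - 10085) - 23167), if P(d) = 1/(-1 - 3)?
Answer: 11225/157384 ≈ 0.071322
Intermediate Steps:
P(d) = -1/4 (P(d) = 1/(-4) = -1/4)
E(s) = -1/4 + s**2 + 38*s (E(s) = (s**2 + 38*s) - 1/4 = -1/4 + s**2 + 38*s)
(E(72) - 10726)/((-6094 - 10085) - 23167) = ((-1/4 + 72**2 + 38*72) - 10726)/((-6094 - 10085) - 23167) = ((-1/4 + 5184 + 2736) - 10726)/(-16179 - 23167) = (31679/4 - 10726)/(-39346) = -11225/4*(-1/39346) = 11225/157384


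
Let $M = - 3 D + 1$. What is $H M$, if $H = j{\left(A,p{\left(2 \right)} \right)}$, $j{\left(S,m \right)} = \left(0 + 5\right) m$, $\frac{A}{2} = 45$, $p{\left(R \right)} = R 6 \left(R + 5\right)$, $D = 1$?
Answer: $-840$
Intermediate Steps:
$p{\left(R \right)} = 6 R \left(5 + R\right)$
$A = 90$ ($A = 2 \cdot 45 = 90$)
$j{\left(S,m \right)} = 5 m$
$H = 420$ ($H = 5 \cdot 6 \cdot 2 \left(5 + 2\right) = 5 \cdot 6 \cdot 2 \cdot 7 = 5 \cdot 84 = 420$)
$M = -2$ ($M = \left(-3\right) 1 + 1 = -3 + 1 = -2$)
$H M = 420 \left(-2\right) = -840$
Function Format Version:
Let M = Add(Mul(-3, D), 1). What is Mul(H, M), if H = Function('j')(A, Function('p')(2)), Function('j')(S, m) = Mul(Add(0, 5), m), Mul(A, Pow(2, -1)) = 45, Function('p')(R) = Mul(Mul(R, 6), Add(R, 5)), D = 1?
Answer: -840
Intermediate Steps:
Function('p')(R) = Mul(6, R, Add(5, R)) (Function('p')(R) = Mul(Mul(6, R), Add(5, R)) = Mul(6, R, Add(5, R)))
A = 90 (A = Mul(2, 45) = 90)
Function('j')(S, m) = Mul(5, m)
H = 420 (H = Mul(5, Mul(6, 2, Add(5, 2))) = Mul(5, Mul(6, 2, 7)) = Mul(5, 84) = 420)
M = -2 (M = Add(Mul(-3, 1), 1) = Add(-3, 1) = -2)
Mul(H, M) = Mul(420, -2) = -840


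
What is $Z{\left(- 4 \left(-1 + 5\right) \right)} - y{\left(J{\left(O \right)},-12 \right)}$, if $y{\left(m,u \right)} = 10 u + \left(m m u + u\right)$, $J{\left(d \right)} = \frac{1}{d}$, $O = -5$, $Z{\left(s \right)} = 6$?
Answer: $\frac{3462}{25} \approx 138.48$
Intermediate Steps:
$y{\left(m,u \right)} = 11 u + u m^{2}$ ($y{\left(m,u \right)} = 10 u + \left(m^{2} u + u\right) = 10 u + \left(u m^{2} + u\right) = 10 u + \left(u + u m^{2}\right) = 11 u + u m^{2}$)
$Z{\left(- 4 \left(-1 + 5\right) \right)} - y{\left(J{\left(O \right)},-12 \right)} = 6 - - 12 \left(11 + \left(\frac{1}{-5}\right)^{2}\right) = 6 - - 12 \left(11 + \left(- \frac{1}{5}\right)^{2}\right) = 6 - - 12 \left(11 + \frac{1}{25}\right) = 6 - \left(-12\right) \frac{276}{25} = 6 - - \frac{3312}{25} = 6 + \frac{3312}{25} = \frac{3462}{25}$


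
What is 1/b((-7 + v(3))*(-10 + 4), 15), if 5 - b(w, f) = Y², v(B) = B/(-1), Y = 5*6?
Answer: -1/895 ≈ -0.0011173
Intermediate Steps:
Y = 30
v(B) = -B (v(B) = B*(-1) = -B)
b(w, f) = -895 (b(w, f) = 5 - 1*30² = 5 - 1*900 = 5 - 900 = -895)
1/b((-7 + v(3))*(-10 + 4), 15) = 1/(-895) = -1/895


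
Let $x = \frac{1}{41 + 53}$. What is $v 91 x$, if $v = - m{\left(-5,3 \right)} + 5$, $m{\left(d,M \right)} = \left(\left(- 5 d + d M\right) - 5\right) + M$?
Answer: $- \frac{273}{94} \approx -2.9043$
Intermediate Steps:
$x = \frac{1}{94} \approx 0.010638$
$m{\left(d,M \right)} = -5 + M - 5 d + M d$ ($m{\left(d,M \right)} = \left(\left(- 5 d + M d\right) - 5\right) + M = \left(-5 - 5 d + M d\right) + M = -5 + M - 5 d + M d$)
$v = -3$ ($v = - (-5 + 3 - -25 + 3 \left(-5\right)) + 5 = - (-5 + 3 + 25 - 15) + 5 = \left(-1\right) 8 + 5 = -8 + 5 = -3$)
$v 91 x = \left(-3\right) 91 \cdot \frac{1}{94} = \left(-273\right) \frac{1}{94} = - \frac{273}{94}$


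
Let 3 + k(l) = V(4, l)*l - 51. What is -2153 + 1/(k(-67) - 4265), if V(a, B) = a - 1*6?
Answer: -9010306/4185 ≈ -2153.0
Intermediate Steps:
V(a, B) = -6 + a (V(a, B) = a - 6 = -6 + a)
k(l) = -54 - 2*l (k(l) = -3 + ((-6 + 4)*l - 51) = -3 + (-2*l - 51) = -3 + (-51 - 2*l) = -54 - 2*l)
-2153 + 1/(k(-67) - 4265) = -2153 + 1/((-54 - 2*(-67)) - 4265) = -2153 + 1/((-54 + 134) - 4265) = -2153 + 1/(80 - 4265) = -2153 + 1/(-4185) = -2153 - 1/4185 = -9010306/4185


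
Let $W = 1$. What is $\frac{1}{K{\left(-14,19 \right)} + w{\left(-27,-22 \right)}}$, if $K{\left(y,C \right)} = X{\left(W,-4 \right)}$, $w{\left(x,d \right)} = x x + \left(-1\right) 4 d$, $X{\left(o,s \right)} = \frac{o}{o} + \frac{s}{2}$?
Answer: $\frac{1}{816} \approx 0.0012255$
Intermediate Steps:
$X{\left(o,s \right)} = 1 + \frac{s}{2}$ ($X{\left(o,s \right)} = 1 + s \frac{1}{2} = 1 + \frac{s}{2}$)
$w{\left(x,d \right)} = x^{2} - 4 d$
$K{\left(y,C \right)} = -1$ ($K{\left(y,C \right)} = 1 + \frac{1}{2} \left(-4\right) = 1 - 2 = -1$)
$\frac{1}{K{\left(-14,19 \right)} + w{\left(-27,-22 \right)}} = \frac{1}{-1 - \left(-88 - \left(-27\right)^{2}\right)} = \frac{1}{-1 + \left(729 + 88\right)} = \frac{1}{-1 + 817} = \frac{1}{816}$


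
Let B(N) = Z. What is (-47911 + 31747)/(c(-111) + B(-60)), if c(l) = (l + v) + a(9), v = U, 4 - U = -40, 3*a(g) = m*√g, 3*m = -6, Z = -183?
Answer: 449/7 ≈ 64.143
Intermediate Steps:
m = -2 (m = (⅓)*(-6) = -2)
B(N) = -183
a(g) = -2*√g/3 (a(g) = (-2*√g)/3 = -2*√g/3)
U = 44 (U = 4 - 1*(-40) = 4 + 40 = 44)
v = 44
c(l) = 42 + l (c(l) = (l + 44) - 2*√9/3 = (44 + l) - ⅔*3 = (44 + l) - 2 = 42 + l)
(-47911 + 31747)/(c(-111) + B(-60)) = (-47911 + 31747)/((42 - 111) - 183) = -16164/(-69 - 183) = -16164/(-252) = -16164*(-1/252) = 449/7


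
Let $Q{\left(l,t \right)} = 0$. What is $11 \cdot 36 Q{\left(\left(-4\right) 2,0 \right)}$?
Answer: $0$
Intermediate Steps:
$11 \cdot 36 Q{\left(\left(-4\right) 2,0 \right)} = 11 \cdot 36 \cdot 0 = 396 \cdot 0 = 0$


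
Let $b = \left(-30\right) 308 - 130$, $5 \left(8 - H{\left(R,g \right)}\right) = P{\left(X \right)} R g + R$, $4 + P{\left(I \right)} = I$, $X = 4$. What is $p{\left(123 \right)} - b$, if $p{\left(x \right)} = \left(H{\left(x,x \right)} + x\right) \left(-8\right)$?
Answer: $\frac{42594}{5} \approx 8518.8$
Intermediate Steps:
$P{\left(I \right)} = -4 + I$
$H{\left(R,g \right)} = 8 - \frac{R}{5}$ ($H{\left(R,g \right)} = 8 - \frac{\left(-4 + 4\right) R g + R}{5} = 8 - \frac{0 R g + R}{5} = 8 - \frac{0 g + R}{5} = 8 - \frac{0 + R}{5} = 8 - \frac{R}{5}$)
$b = -9370$ ($b = -9240 - 130 = -9370$)
$p{\left(x \right)} = -64 - \frac{32 x}{5}$ ($p{\left(x \right)} = \left(\left(8 - \frac{x}{5}\right) + x\right) \left(-8\right) = \left(8 + \frac{4 x}{5}\right) \left(-8\right) = -64 - \frac{32 x}{5}$)
$p{\left(123 \right)} - b = \left(-64 - \frac{3936}{5}\right) - -9370 = \left(-64 - \frac{3936}{5}\right) + 9370 = - \frac{4256}{5} + 9370 = \frac{42594}{5}$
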